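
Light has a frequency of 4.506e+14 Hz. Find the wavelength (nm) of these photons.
665.32 nm

Using the wave equation: c = fλ

Solving for wavelength:
λ = c/f = (3×10⁸ m/s) / (4.506e+14 Hz)
λ = 665.32 nm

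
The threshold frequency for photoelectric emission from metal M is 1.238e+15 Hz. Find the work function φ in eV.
5.12 eV

At the threshold frequency, photon energy equals work function:
φ = hf₀

Calculating:
φ = (6.626×10⁻³⁴ J·s)(1.238e+15 Hz)
φ = 5.12 eV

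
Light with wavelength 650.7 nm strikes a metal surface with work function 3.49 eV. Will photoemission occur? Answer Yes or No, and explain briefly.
No

For photoemission, the photon energy must exceed the work function.

Photon energy: E = hc/λ = 1.9054 eV
Work function: φ = 3.49 eV

Since E_photon (1.9054 eV) < φ (3.49 eV), photoemission will NOT occur.
The threshold wavelength is λ₀ = hc/φ = 355.3 nm.
Since 650.7 nm > 355.3 nm, the photons lack sufficient energy.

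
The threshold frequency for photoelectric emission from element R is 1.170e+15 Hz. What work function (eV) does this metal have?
4.84 eV

At the threshold frequency, photon energy equals work function:
φ = hf₀

Calculating:
φ = (6.626×10⁻³⁴ J·s)(1.170e+15 Hz)
φ = 4.84 eV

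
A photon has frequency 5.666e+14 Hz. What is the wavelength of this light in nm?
529.11 nm

Using the wave equation: c = fλ

Solving for wavelength:
λ = c/f = (3×10⁸ m/s) / (5.666e+14 Hz)
λ = 529.11 nm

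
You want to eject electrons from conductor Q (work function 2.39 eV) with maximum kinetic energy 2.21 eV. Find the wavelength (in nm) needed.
269.53 nm

From Einstein's equation: KE_max = hc/λ - φ

Rearranging for λ:
hc/λ = KE_max + φ
λ = hc/(KE_max + φ)

Required photon energy:
E_photon = KE_max + φ = 2.21 + 2.39 = 4.60 eV

Required wavelength:
λ = hc/E_photon = (6.626×10⁻³⁴)(3×10⁸) / (4.60 × 1.602×10⁻¹⁹)
λ = 269.53 nm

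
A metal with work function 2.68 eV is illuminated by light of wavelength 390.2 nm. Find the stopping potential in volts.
0.4975 V

The stopping potential V_s satisfies: eV_s = KE_max

First, find KE_max using Einstein's equation:
E_photon = hc/λ = 3.1775 eV
KE_max = E_photon - φ = 3.1775 - 2.68 = 0.4975 eV

Since eV_s = KE_max:
V_s = KE_max/e = 0.4975 V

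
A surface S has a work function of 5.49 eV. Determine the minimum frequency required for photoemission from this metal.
1.3275e+15 Hz

The threshold frequency is when the photon energy equals the work function:
hf₀ = φ

Solving for f₀:
f₀ = φ/h = (5.49 eV × 1.602×10⁻¹⁹ J/eV) / (6.626×10⁻³⁴ J·s)
f₀ = 1.3275e+15 Hz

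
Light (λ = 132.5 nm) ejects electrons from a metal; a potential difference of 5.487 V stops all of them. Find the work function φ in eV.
3.87 eV

The stopping potential gives the maximum kinetic energy: KE_max = eV_s = 5.487 eV

From Einstein's photoelectric equation: KE_max = hc/λ - φ
Rearranging: φ = hc/λ - KE_max

Calculate photon energy:
E_photon = hc/λ = (6.626×10⁻³⁴ J·s)(3×10⁸ m/s) / (132.5×10⁻⁹ m) = 9.3573 eV

Therefore:
φ = 9.3573 - 5.487 = 3.87 eV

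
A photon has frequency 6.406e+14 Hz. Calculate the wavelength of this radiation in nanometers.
467.99 nm

Using the wave equation: c = fλ

Solving for wavelength:
λ = c/f = (3×10⁸ m/s) / (6.406e+14 Hz)
λ = 467.99 nm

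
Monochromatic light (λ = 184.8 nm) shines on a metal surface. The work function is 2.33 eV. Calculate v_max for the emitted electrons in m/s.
1.2411e+06 m/s

First, find the maximum kinetic energy:
E_photon = hc/λ = 6.7091 eV
KE_max = E_photon - φ = 6.7091 - 2.33 = 4.3791 eV

Convert to Joules: KE_max = 4.3791 × 1.602×10⁻¹⁹ J = 7.0161e-19 J

Then use KE = ½mv² to find velocity:
v = √(2·KE/m) = √(2 × 7.0161e-19 J / 9.109e-31 kg)
v = 1.2411e+06 m/s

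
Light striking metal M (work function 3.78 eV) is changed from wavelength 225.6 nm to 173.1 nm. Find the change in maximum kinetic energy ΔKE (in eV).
1.6668 eV

Using Einstein's equation: KE_max = hc/λ - φ

For λ₁ = 225.6 nm:
KE₁ = hc/λ₁ - φ = 5.4958 - 3.78 = 1.7158 eV

For λ₂ = 173.1 nm:
KE₂ = hc/λ₂ - φ = 7.1626 - 3.78 = 3.3826 eV

Change in KE:
ΔKE = KE₂ - KE₁ = 3.3826 - 1.7158 = 1.6668 eV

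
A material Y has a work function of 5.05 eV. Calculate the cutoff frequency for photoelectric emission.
1.2211e+15 Hz

The threshold frequency is when the photon energy equals the work function:
hf₀ = φ

Solving for f₀:
f₀ = φ/h = (5.05 eV × 1.602×10⁻¹⁹ J/eV) / (6.626×10⁻³⁴ J·s)
f₀ = 1.2211e+15 Hz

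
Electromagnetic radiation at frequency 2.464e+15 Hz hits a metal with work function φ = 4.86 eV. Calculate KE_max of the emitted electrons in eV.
5.3303 eV

Using Einstein's photoelectric equation: KE_max = hf - φ

First, calculate the photon energy:
E_photon = hf = (6.626×10⁻³⁴ J·s)(2.464e+15 Hz)
E_photon = 10.1903 eV

Then, the maximum kinetic energy:
KE_max = E_photon - φ = 10.1903 eV - 4.86 eV = 5.3303 eV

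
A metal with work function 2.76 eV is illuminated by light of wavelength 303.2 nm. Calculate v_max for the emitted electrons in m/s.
6.8378e+05 m/s

First, find the maximum kinetic energy:
E_photon = hc/λ = 4.0892 eV
KE_max = E_photon - φ = 4.0892 - 2.76 = 1.3292 eV

Convert to Joules: KE_max = 1.3292 × 1.602×10⁻¹⁹ J = 2.1296e-19 J

Then use KE = ½mv² to find velocity:
v = √(2·KE/m) = √(2 × 2.1296e-19 J / 9.109e-31 kg)
v = 6.8378e+05 m/s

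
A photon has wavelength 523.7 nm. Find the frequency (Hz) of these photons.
5.7245e+14 Hz

Using the wave equation: c = fλ

Solving for frequency:
f = c/λ = (3×10⁸ m/s) / (523.7×10⁻⁹ m)
f = 5.7245e+14 Hz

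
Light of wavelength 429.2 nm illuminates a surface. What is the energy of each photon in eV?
2.8887 eV

Using E = hf = hc/λ:

E = hc/λ = (6.626×10⁻³⁴ J·s)(3×10⁸ m/s) / (429.2×10⁻⁹ m)
E = 2.8887 eV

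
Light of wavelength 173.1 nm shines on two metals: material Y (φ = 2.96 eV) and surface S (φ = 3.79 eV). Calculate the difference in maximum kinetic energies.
0.8300 eV

Using KE_max = hc/λ - φ for each metal:

Photon energy: E = hc/λ = 7.1626 eV

For material Y (φ₁ = 2.96 eV):
KE₁ = E - φ₁ = 7.1626 - 2.96 = 4.2026 eV

For surface S (φ₂ = 3.79 eV):
KE₂ = E - φ₂ = 7.1626 - 3.79 = 3.3726 eV

Difference:
ΔKE = KE₁ - KE₂ = 4.2026 - 3.3726 = 0.8300 eV

Note: The difference equals the difference in work functions: 3.79 - 2.96 = 0.83 eV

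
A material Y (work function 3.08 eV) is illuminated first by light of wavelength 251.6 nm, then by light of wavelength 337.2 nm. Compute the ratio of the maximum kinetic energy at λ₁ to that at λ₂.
3.0958

Using Einstein's equation: KE_max = hc/λ - φ

For λ₁ = 251.6 nm:
E₁ = hc/λ₁ = 4.9278 eV
KE₁ = E₁ - φ = 4.9278 - 3.08 = 1.8478 eV

For λ₂ = 337.2 nm:
E₂ = hc/λ₂ = 3.6769 eV
KE₂ = E₂ - φ = 3.6769 - 3.08 = 0.5969 eV

Ratio: KE₁/KE₂ = 1.8478/0.5969 = 3.0958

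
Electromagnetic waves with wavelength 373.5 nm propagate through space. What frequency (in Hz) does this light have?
8.0266e+14 Hz

Using the wave equation: c = fλ

Solving for frequency:
f = c/λ = (3×10⁸ m/s) / (373.5×10⁻⁹ m)
f = 8.0266e+14 Hz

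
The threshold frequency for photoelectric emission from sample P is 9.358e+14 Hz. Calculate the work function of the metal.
3.87 eV

At the threshold frequency, photon energy equals work function:
φ = hf₀

Calculating:
φ = (6.626×10⁻³⁴ J·s)(9.358e+14 Hz)
φ = 3.87 eV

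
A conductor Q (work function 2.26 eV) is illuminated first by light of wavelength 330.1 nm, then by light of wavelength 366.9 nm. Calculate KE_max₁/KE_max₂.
1.3366

Using Einstein's equation: KE_max = hc/λ - φ

For λ₁ = 330.1 nm:
E₁ = hc/λ₁ = 3.7560 eV
KE₁ = E₁ - φ = 3.7560 - 2.26 = 1.4960 eV

For λ₂ = 366.9 nm:
E₂ = hc/λ₂ = 3.3792 eV
KE₂ = E₂ - φ = 3.3792 - 2.26 = 1.1192 eV

Ratio: KE₁/KE₂ = 1.4960/1.1192 = 1.3366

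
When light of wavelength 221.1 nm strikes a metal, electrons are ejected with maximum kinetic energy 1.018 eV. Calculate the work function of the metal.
4.59 eV

From Einstein's photoelectric equation: KE_max = hf - φ = hc/λ - φ

Rearranging for φ:
φ = hc/λ - KE_max

Calculate photon energy:
E_photon = hc/λ = 5.6076 eV

Therefore:
φ = 5.6076 - 1.018 = 4.59 eV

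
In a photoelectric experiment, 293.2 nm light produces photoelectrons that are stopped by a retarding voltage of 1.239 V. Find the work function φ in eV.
2.99 eV

The stopping potential gives the maximum kinetic energy: KE_max = eV_s = 1.239 eV

From Einstein's photoelectric equation: KE_max = hc/λ - φ
Rearranging: φ = hc/λ - KE_max

Calculate photon energy:
E_photon = hc/λ = (6.626×10⁻³⁴ J·s)(3×10⁸ m/s) / (293.2×10⁻⁹ m) = 4.2287 eV

Therefore:
φ = 4.2287 - 1.239 = 2.99 eV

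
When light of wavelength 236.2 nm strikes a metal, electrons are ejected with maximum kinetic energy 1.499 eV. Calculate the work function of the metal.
3.75 eV

From Einstein's photoelectric equation: KE_max = hf - φ = hc/λ - φ

Rearranging for φ:
φ = hc/λ - KE_max

Calculate photon energy:
E_photon = hc/λ = 5.2491 eV

Therefore:
φ = 5.2491 - 1.499 = 3.75 eV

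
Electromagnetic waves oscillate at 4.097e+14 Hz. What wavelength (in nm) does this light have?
731.74 nm

Using the wave equation: c = fλ

Solving for wavelength:
λ = c/f = (3×10⁸ m/s) / (4.097e+14 Hz)
λ = 731.74 nm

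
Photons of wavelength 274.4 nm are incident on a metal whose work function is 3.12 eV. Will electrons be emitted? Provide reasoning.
Yes

For photoemission, the photon energy must exceed the work function.

Photon energy: E = hc/λ = 4.5184 eV
Work function: φ = 3.12 eV

Since E_photon (4.5184 eV) > φ (3.12 eV), photoemission WILL occur.
The threshold wavelength is λ₀ = hc/φ = 397.4 nm.
Since 274.4 nm < 397.4 nm, the light has sufficient energy.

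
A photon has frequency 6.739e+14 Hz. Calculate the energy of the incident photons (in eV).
2.7870 eV

Using E = hf:

E = hf = (6.626×10⁻³⁴ J·s)(6.739e+14 Hz)
E = 2.7870 eV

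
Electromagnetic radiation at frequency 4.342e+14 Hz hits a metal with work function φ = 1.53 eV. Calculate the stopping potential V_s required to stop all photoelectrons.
0.2657 V

The stopping potential V_s satisfies: eV_s = KE_max

First, find KE_max using Einstein's equation:
E_photon = hf = (6.626×10⁻³⁴ J·s)(4.342e+14 Hz) = 1.7957 eV
KE_max = E_photon - φ = 1.7957 - 1.53 = 0.2657 eV

Since eV_s = KE_max:
V_s = KE_max/e = 0.2657 V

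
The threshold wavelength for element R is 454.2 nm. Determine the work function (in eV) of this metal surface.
2.73 eV

At the threshold wavelength, photon energy equals work function:
φ = hc/λ₀

Calculating:
φ = (6.626×10⁻³⁴ J·s)(3×10⁸ m/s) / (454.2×10⁻⁹ m)
φ = 2.73 eV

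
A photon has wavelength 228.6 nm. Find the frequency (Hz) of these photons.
1.3114e+15 Hz

Using the wave equation: c = fλ

Solving for frequency:
f = c/λ = (3×10⁸ m/s) / (228.6×10⁻⁹ m)
f = 1.3114e+15 Hz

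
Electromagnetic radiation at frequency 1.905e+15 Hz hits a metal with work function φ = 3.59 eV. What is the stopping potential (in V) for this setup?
4.2884 V

The stopping potential V_s satisfies: eV_s = KE_max

First, find KE_max using Einstein's equation:
E_photon = hf = (6.626×10⁻³⁴ J·s)(1.905e+15 Hz) = 7.8784 eV
KE_max = E_photon - φ = 7.8784 - 3.59 = 4.2884 eV

Since eV_s = KE_max:
V_s = KE_max/e = 4.2884 V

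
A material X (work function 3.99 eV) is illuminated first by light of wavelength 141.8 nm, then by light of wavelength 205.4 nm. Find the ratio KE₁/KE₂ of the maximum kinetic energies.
2.3231

Using Einstein's equation: KE_max = hc/λ - φ

For λ₁ = 141.8 nm:
E₁ = hc/λ₁ = 8.7436 eV
KE₁ = E₁ - φ = 8.7436 - 3.99 = 4.7536 eV

For λ₂ = 205.4 nm:
E₂ = hc/λ₂ = 6.0362 eV
KE₂ = E₂ - φ = 6.0362 - 3.99 = 2.0462 eV

Ratio: KE₁/KE₂ = 4.7536/2.0462 = 2.3231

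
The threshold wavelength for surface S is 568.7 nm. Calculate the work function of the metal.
2.18 eV

At the threshold wavelength, photon energy equals work function:
φ = hc/λ₀

Calculating:
φ = (6.626×10⁻³⁴ J·s)(3×10⁸ m/s) / (568.7×10⁻⁹ m)
φ = 2.18 eV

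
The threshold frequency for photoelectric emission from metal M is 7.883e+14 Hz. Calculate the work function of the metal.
3.26 eV

At the threshold frequency, photon energy equals work function:
φ = hf₀

Calculating:
φ = (6.626×10⁻³⁴ J·s)(7.883e+14 Hz)
φ = 3.26 eV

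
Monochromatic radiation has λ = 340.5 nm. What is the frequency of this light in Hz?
8.8045e+14 Hz

Using the wave equation: c = fλ

Solving for frequency:
f = c/λ = (3×10⁸ m/s) / (340.5×10⁻⁹ m)
f = 8.8045e+14 Hz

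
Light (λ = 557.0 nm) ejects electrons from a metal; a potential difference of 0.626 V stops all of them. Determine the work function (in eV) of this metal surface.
1.60 eV

The stopping potential gives the maximum kinetic energy: KE_max = eV_s = 0.626 eV

From Einstein's photoelectric equation: KE_max = hc/λ - φ
Rearranging: φ = hc/λ - KE_max

Calculate photon energy:
E_photon = hc/λ = (6.626×10⁻³⁴ J·s)(3×10⁸ m/s) / (557.0×10⁻⁹ m) = 2.2259 eV

Therefore:
φ = 2.2259 - 0.626 = 1.60 eV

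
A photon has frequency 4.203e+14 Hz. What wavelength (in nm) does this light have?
713.28 nm

Using the wave equation: c = fλ

Solving for wavelength:
λ = c/f = (3×10⁸ m/s) / (4.203e+14 Hz)
λ = 713.28 nm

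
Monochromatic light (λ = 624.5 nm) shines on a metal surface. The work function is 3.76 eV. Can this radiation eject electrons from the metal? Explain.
No

For photoemission, the photon energy must exceed the work function.

Photon energy: E = hc/λ = 1.9853 eV
Work function: φ = 3.76 eV

Since E_photon (1.9853 eV) < φ (3.76 eV), photoemission will NOT occur.
The threshold wavelength is λ₀ = hc/φ = 329.7 nm.
Since 624.5 nm > 329.7 nm, the photons lack sufficient energy.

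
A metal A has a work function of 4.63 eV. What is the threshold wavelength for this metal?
267.78 nm

The threshold wavelength is when the photon energy equals the work function:
hc/λ₀ = φ

Solving for λ₀:
λ₀ = hc/φ = (6.626×10⁻³⁴ J·s)(3×10⁸ m/s) / (4.63 eV × 1.602×10⁻¹⁹ J/eV)
λ₀ = 267.78 nm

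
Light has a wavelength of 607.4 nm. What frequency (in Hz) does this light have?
4.9357e+14 Hz

Using the wave equation: c = fλ

Solving for frequency:
f = c/λ = (3×10⁸ m/s) / (607.4×10⁻⁹ m)
f = 4.9357e+14 Hz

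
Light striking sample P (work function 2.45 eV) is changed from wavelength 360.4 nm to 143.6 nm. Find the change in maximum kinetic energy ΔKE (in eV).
5.1938 eV

Using Einstein's equation: KE_max = hc/λ - φ

For λ₁ = 360.4 nm:
KE₁ = hc/λ₁ - φ = 3.4402 - 2.45 = 0.9902 eV

For λ₂ = 143.6 nm:
KE₂ = hc/λ₂ - φ = 8.6340 - 2.45 = 6.1840 eV

Change in KE:
ΔKE = KE₂ - KE₁ = 6.1840 - 0.9902 = 5.1938 eV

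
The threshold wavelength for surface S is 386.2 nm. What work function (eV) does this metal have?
3.21 eV

At the threshold wavelength, photon energy equals work function:
φ = hc/λ₀

Calculating:
φ = (6.626×10⁻³⁴ J·s)(3×10⁸ m/s) / (386.2×10⁻⁹ m)
φ = 3.21 eV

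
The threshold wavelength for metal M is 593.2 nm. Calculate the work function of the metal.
2.09 eV

At the threshold wavelength, photon energy equals work function:
φ = hc/λ₀

Calculating:
φ = (6.626×10⁻³⁴ J·s)(3×10⁸ m/s) / (593.2×10⁻⁹ m)
φ = 2.09 eV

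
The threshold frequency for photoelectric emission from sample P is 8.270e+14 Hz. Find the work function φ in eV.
3.42 eV

At the threshold frequency, photon energy equals work function:
φ = hf₀

Calculating:
φ = (6.626×10⁻³⁴ J·s)(8.270e+14 Hz)
φ = 3.42 eV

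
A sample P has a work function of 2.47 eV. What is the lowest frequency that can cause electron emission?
5.9724e+14 Hz

The threshold frequency is when the photon energy equals the work function:
hf₀ = φ

Solving for f₀:
f₀ = φ/h = (2.47 eV × 1.602×10⁻¹⁹ J/eV) / (6.626×10⁻³⁴ J·s)
f₀ = 5.9724e+14 Hz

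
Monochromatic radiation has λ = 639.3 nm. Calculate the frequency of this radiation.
4.6894e+14 Hz

Using the wave equation: c = fλ

Solving for frequency:
f = c/λ = (3×10⁸ m/s) / (639.3×10⁻⁹ m)
f = 4.6894e+14 Hz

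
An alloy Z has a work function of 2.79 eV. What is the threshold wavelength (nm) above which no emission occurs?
444.39 nm

The threshold wavelength is when the photon energy equals the work function:
hc/λ₀ = φ

Solving for λ₀:
λ₀ = hc/φ = (6.626×10⁻³⁴ J·s)(3×10⁸ m/s) / (2.79 eV × 1.602×10⁻¹⁹ J/eV)
λ₀ = 444.39 nm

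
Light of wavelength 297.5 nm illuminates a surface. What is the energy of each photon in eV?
4.1675 eV

Using E = hf = hc/λ:

E = hc/λ = (6.626×10⁻³⁴ J·s)(3×10⁸ m/s) / (297.5×10⁻⁹ m)
E = 4.1675 eV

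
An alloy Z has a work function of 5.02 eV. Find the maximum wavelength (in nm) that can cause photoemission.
246.98 nm

The threshold wavelength is when the photon energy equals the work function:
hc/λ₀ = φ

Solving for λ₀:
λ₀ = hc/φ = (6.626×10⁻³⁴ J·s)(3×10⁸ m/s) / (5.02 eV × 1.602×10⁻¹⁹ J/eV)
λ₀ = 246.98 nm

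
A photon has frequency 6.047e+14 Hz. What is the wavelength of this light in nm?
495.77 nm

Using the wave equation: c = fλ

Solving for wavelength:
λ = c/f = (3×10⁸ m/s) / (6.047e+14 Hz)
λ = 495.77 nm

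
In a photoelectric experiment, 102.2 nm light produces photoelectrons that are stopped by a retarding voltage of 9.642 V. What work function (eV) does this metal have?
2.49 eV

The stopping potential gives the maximum kinetic energy: KE_max = eV_s = 9.642 eV

From Einstein's photoelectric equation: KE_max = hc/λ - φ
Rearranging: φ = hc/λ - KE_max

Calculate photon energy:
E_photon = hc/λ = (6.626×10⁻³⁴ J·s)(3×10⁸ m/s) / (102.2×10⁻⁹ m) = 12.1315 eV

Therefore:
φ = 12.1315 - 9.642 = 2.49 eV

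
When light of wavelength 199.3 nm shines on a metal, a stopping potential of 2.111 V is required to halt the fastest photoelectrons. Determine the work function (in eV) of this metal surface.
4.11 eV

The stopping potential gives the maximum kinetic energy: KE_max = eV_s = 2.111 eV

From Einstein's photoelectric equation: KE_max = hc/λ - φ
Rearranging: φ = hc/λ - KE_max

Calculate photon energy:
E_photon = hc/λ = (6.626×10⁻³⁴ J·s)(3×10⁸ m/s) / (199.3×10⁻⁹ m) = 6.2210 eV

Therefore:
φ = 6.2210 - 2.111 = 4.11 eV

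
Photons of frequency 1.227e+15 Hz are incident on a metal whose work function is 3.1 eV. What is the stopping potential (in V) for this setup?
1.9745 V

The stopping potential V_s satisfies: eV_s = KE_max

First, find KE_max using Einstein's equation:
E_photon = hf = (6.626×10⁻³⁴ J·s)(1.227e+15 Hz) = 5.0745 eV
KE_max = E_photon - φ = 5.0745 - 3.1 = 1.9745 eV

Since eV_s = KE_max:
V_s = KE_max/e = 1.9745 V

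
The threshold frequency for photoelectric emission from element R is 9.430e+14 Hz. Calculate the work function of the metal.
3.90 eV

At the threshold frequency, photon energy equals work function:
φ = hf₀

Calculating:
φ = (6.626×10⁻³⁴ J·s)(9.430e+14 Hz)
φ = 3.90 eV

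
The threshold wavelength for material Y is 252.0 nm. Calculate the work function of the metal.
4.92 eV

At the threshold wavelength, photon energy equals work function:
φ = hc/λ₀

Calculating:
φ = (6.626×10⁻³⁴ J·s)(3×10⁸ m/s) / (252.0×10⁻⁹ m)
φ = 4.92 eV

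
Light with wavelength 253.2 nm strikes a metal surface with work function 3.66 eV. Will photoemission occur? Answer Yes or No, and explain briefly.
Yes

For photoemission, the photon energy must exceed the work function.

Photon energy: E = hc/λ = 4.8967 eV
Work function: φ = 3.66 eV

Since E_photon (4.8967 eV) > φ (3.66 eV), photoemission WILL occur.
The threshold wavelength is λ₀ = hc/φ = 338.8 nm.
Since 253.2 nm < 338.8 nm, the light has sufficient energy.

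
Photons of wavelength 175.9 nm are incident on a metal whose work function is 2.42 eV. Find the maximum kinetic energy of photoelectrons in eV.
4.6286 eV

Using Einstein's photoelectric equation: KE_max = hf - φ = hc/λ - φ

First, calculate the photon energy:
E_photon = hc/λ = (6.626×10⁻³⁴ J·s)(3×10⁸ m/s) / (175.9×10⁻⁹ m)
E_photon = 7.0486 eV

Then, the maximum kinetic energy:
KE_max = E_photon - φ = 7.0486 eV - 2.42 eV = 4.6286 eV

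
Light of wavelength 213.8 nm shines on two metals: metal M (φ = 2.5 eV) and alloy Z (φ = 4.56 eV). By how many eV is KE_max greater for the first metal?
2.0600 eV

Using KE_max = hc/λ - φ for each metal:

Photon energy: E = hc/λ = 5.7991 eV

For metal M (φ₁ = 2.5 eV):
KE₁ = E - φ₁ = 5.7991 - 2.5 = 3.2991 eV

For alloy Z (φ₂ = 4.56 eV):
KE₂ = E - φ₂ = 5.7991 - 4.56 = 1.2391 eV

Difference:
ΔKE = KE₁ - KE₂ = 3.2991 - 1.2391 = 2.0600 eV

Note: The difference equals the difference in work functions: 4.56 - 2.5 = 2.06 eV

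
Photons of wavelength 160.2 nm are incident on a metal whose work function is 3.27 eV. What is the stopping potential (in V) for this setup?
4.4693 V

The stopping potential V_s satisfies: eV_s = KE_max

First, find KE_max using Einstein's equation:
E_photon = hc/λ = 7.7393 eV
KE_max = E_photon - φ = 7.7393 - 3.27 = 4.4693 eV

Since eV_s = KE_max:
V_s = KE_max/e = 4.4693 V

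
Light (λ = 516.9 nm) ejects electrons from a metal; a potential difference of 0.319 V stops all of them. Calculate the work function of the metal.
2.08 eV

The stopping potential gives the maximum kinetic energy: KE_max = eV_s = 0.319 eV

From Einstein's photoelectric equation: KE_max = hc/λ - φ
Rearranging: φ = hc/λ - KE_max

Calculate photon energy:
E_photon = hc/λ = (6.626×10⁻³⁴ J·s)(3×10⁸ m/s) / (516.9×10⁻⁹ m) = 2.3986 eV

Therefore:
φ = 2.3986 - 0.319 = 2.08 eV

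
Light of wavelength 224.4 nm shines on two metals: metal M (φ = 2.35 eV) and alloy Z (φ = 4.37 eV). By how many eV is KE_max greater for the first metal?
2.0200 eV

Using KE_max = hc/λ - φ for each metal:

Photon energy: E = hc/λ = 5.5251 eV

For metal M (φ₁ = 2.35 eV):
KE₁ = E - φ₁ = 5.5251 - 2.35 = 3.1751 eV

For alloy Z (φ₂ = 4.37 eV):
KE₂ = E - φ₂ = 5.5251 - 4.37 = 1.1551 eV

Difference:
ΔKE = KE₁ - KE₂ = 3.1751 - 1.1551 = 2.0200 eV

Note: The difference equals the difference in work functions: 4.37 - 2.35 = 2.02 eV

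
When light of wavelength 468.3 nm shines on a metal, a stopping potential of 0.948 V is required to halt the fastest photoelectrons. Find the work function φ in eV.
1.70 eV

The stopping potential gives the maximum kinetic energy: KE_max = eV_s = 0.948 eV

From Einstein's photoelectric equation: KE_max = hc/λ - φ
Rearranging: φ = hc/λ - KE_max

Calculate photon energy:
E_photon = hc/λ = (6.626×10⁻³⁴ J·s)(3×10⁸ m/s) / (468.3×10⁻⁹ m) = 2.6475 eV

Therefore:
φ = 2.6475 - 0.948 = 1.70 eV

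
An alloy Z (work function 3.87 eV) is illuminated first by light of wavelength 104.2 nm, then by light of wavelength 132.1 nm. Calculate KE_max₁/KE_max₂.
1.4556

Using Einstein's equation: KE_max = hc/λ - φ

For λ₁ = 104.2 nm:
E₁ = hc/λ₁ = 11.8987 eV
KE₁ = E₁ - φ = 11.8987 - 3.87 = 8.0287 eV

For λ₂ = 132.1 nm:
E₂ = hc/λ₂ = 9.3856 eV
KE₂ = E₂ - φ = 9.3856 - 3.87 = 5.5156 eV

Ratio: KE₁/KE₂ = 8.0287/5.5156 = 1.4556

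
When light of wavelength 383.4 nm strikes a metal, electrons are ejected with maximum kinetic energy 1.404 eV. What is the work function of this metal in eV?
1.83 eV

From Einstein's photoelectric equation: KE_max = hf - φ = hc/λ - φ

Rearranging for φ:
φ = hc/λ - KE_max

Calculate photon energy:
E_photon = hc/λ = 3.2338 eV

Therefore:
φ = 3.2338 - 1.404 = 1.83 eV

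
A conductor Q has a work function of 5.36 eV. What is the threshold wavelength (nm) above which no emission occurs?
231.31 nm

The threshold wavelength is when the photon energy equals the work function:
hc/λ₀ = φ

Solving for λ₀:
λ₀ = hc/φ = (6.626×10⁻³⁴ J·s)(3×10⁸ m/s) / (5.36 eV × 1.602×10⁻¹⁹ J/eV)
λ₀ = 231.31 nm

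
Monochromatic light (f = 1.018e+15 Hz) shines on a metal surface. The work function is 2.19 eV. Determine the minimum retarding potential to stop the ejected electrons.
2.0201 V

The stopping potential V_s satisfies: eV_s = KE_max

First, find KE_max using Einstein's equation:
E_photon = hf = (6.626×10⁻³⁴ J·s)(1.018e+15 Hz) = 4.2101 eV
KE_max = E_photon - φ = 4.2101 - 2.19 = 2.0201 eV

Since eV_s = KE_max:
V_s = KE_max/e = 2.0201 V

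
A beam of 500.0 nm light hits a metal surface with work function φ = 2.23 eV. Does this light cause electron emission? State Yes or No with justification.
Yes

For photoemission, the photon energy must exceed the work function.

Photon energy: E = hc/λ = 2.4797 eV
Work function: φ = 2.23 eV

Since E_photon (2.4797 eV) > φ (2.23 eV), photoemission WILL occur.
The threshold wavelength is λ₀ = hc/φ = 556.0 nm.
Since 500.0 nm < 556.0 nm, the light has sufficient energy.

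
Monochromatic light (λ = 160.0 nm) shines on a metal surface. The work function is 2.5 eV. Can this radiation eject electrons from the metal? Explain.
Yes

For photoemission, the photon energy must exceed the work function.

Photon energy: E = hc/λ = 7.7490 eV
Work function: φ = 2.5 eV

Since E_photon (7.7490 eV) > φ (2.5 eV), photoemission WILL occur.
The threshold wavelength is λ₀ = hc/φ = 495.9 nm.
Since 160.0 nm < 495.9 nm, the light has sufficient energy.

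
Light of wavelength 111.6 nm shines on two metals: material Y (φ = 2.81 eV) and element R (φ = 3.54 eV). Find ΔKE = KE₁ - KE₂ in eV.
0.7300 eV

Using KE_max = hc/λ - φ for each metal:

Photon energy: E = hc/λ = 11.1097 eV

For material Y (φ₁ = 2.81 eV):
KE₁ = E - φ₁ = 11.1097 - 2.81 = 8.2997 eV

For element R (φ₂ = 3.54 eV):
KE₂ = E - φ₂ = 11.1097 - 3.54 = 7.5697 eV

Difference:
ΔKE = KE₁ - KE₂ = 8.2997 - 7.5697 = 0.7300 eV

Note: The difference equals the difference in work functions: 3.54 - 2.81 = 0.73 eV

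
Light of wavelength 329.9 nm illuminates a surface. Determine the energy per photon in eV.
3.7582 eV

Using E = hf = hc/λ:

E = hc/λ = (6.626×10⁻³⁴ J·s)(3×10⁸ m/s) / (329.9×10⁻⁹ m)
E = 3.7582 eV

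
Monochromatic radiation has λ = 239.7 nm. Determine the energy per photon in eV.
5.1725 eV

Using E = hf = hc/λ:

E = hc/λ = (6.626×10⁻³⁴ J·s)(3×10⁸ m/s) / (239.7×10⁻⁹ m)
E = 5.1725 eV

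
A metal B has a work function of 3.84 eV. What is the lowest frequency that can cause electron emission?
9.2851e+14 Hz

The threshold frequency is when the photon energy equals the work function:
hf₀ = φ

Solving for f₀:
f₀ = φ/h = (3.84 eV × 1.602×10⁻¹⁹ J/eV) / (6.626×10⁻³⁴ J·s)
f₀ = 9.2851e+14 Hz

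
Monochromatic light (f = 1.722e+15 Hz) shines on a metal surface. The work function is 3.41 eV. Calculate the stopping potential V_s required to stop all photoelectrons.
3.7116 V

The stopping potential V_s satisfies: eV_s = KE_max

First, find KE_max using Einstein's equation:
E_photon = hf = (6.626×10⁻³⁴ J·s)(1.722e+15 Hz) = 7.1216 eV
KE_max = E_photon - φ = 7.1216 - 3.41 = 3.7116 eV

Since eV_s = KE_max:
V_s = KE_max/e = 3.7116 V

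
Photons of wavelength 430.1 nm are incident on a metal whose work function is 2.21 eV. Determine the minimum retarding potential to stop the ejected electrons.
0.6727 V

The stopping potential V_s satisfies: eV_s = KE_max

First, find KE_max using Einstein's equation:
E_photon = hc/λ = 2.8827 eV
KE_max = E_photon - φ = 2.8827 - 2.21 = 0.6727 eV

Since eV_s = KE_max:
V_s = KE_max/e = 0.6727 V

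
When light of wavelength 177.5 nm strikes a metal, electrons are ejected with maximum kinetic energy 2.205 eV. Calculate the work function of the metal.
4.78 eV

From Einstein's photoelectric equation: KE_max = hf - φ = hc/λ - φ

Rearranging for φ:
φ = hc/λ - KE_max

Calculate photon energy:
E_photon = hc/λ = 6.9850 eV

Therefore:
φ = 6.9850 - 2.205 = 4.78 eV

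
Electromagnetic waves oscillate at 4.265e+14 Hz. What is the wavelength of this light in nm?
702.91 nm

Using the wave equation: c = fλ

Solving for wavelength:
λ = c/f = (3×10⁸ m/s) / (4.265e+14 Hz)
λ = 702.91 nm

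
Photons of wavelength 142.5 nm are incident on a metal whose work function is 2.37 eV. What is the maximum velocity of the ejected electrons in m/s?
1.4923e+06 m/s

First, find the maximum kinetic energy:
E_photon = hc/λ = 8.7006 eV
KE_max = E_photon - φ = 8.7006 - 2.37 = 6.3306 eV

Convert to Joules: KE_max = 6.3306 × 1.602×10⁻¹⁹ J = 1.0143e-18 J

Then use KE = ½mv² to find velocity:
v = √(2·KE/m) = √(2 × 1.0143e-18 J / 9.109e-31 kg)
v = 1.4923e+06 m/s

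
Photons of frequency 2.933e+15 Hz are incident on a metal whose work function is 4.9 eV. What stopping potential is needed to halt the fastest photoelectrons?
7.2299 V

The stopping potential V_s satisfies: eV_s = KE_max

First, find KE_max using Einstein's equation:
E_photon = hf = (6.626×10⁻³⁴ J·s)(2.933e+15 Hz) = 12.1299 eV
KE_max = E_photon - φ = 12.1299 - 4.9 = 7.2299 eV

Since eV_s = KE_max:
V_s = KE_max/e = 7.2299 V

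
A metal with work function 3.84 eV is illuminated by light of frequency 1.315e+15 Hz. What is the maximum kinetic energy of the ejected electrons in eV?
1.5984 eV

Using Einstein's photoelectric equation: KE_max = hf - φ

First, calculate the photon energy:
E_photon = hf = (6.626×10⁻³⁴ J·s)(1.315e+15 Hz)
E_photon = 5.4384 eV

Then, the maximum kinetic energy:
KE_max = E_photon - φ = 5.4384 eV - 3.84 eV = 1.5984 eV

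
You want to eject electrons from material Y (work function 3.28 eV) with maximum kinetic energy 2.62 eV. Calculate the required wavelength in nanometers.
210.14 nm

From Einstein's equation: KE_max = hc/λ - φ

Rearranging for λ:
hc/λ = KE_max + φ
λ = hc/(KE_max + φ)

Required photon energy:
E_photon = KE_max + φ = 2.62 + 3.28 = 5.90 eV

Required wavelength:
λ = hc/E_photon = (6.626×10⁻³⁴)(3×10⁸) / (5.90 × 1.602×10⁻¹⁹)
λ = 210.14 nm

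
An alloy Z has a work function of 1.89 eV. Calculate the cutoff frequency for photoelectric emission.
4.5700e+14 Hz

The threshold frequency is when the photon energy equals the work function:
hf₀ = φ

Solving for f₀:
f₀ = φ/h = (1.89 eV × 1.602×10⁻¹⁹ J/eV) / (6.626×10⁻³⁴ J·s)
f₀ = 4.5700e+14 Hz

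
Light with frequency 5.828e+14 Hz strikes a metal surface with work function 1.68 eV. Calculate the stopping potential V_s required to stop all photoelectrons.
0.7303 V

The stopping potential V_s satisfies: eV_s = KE_max

First, find KE_max using Einstein's equation:
E_photon = hf = (6.626×10⁻³⁴ J·s)(5.828e+14 Hz) = 2.4103 eV
KE_max = E_photon - φ = 2.4103 - 1.68 = 0.7303 eV

Since eV_s = KE_max:
V_s = KE_max/e = 0.7303 V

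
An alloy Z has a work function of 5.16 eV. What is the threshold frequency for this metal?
1.2477e+15 Hz

The threshold frequency is when the photon energy equals the work function:
hf₀ = φ

Solving for f₀:
f₀ = φ/h = (5.16 eV × 1.602×10⁻¹⁹ J/eV) / (6.626×10⁻³⁴ J·s)
f₀ = 1.2477e+15 Hz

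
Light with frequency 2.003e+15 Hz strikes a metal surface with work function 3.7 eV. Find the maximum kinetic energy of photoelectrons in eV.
4.5837 eV

Using Einstein's photoelectric equation: KE_max = hf - φ

First, calculate the photon energy:
E_photon = hf = (6.626×10⁻³⁴ J·s)(2.003e+15 Hz)
E_photon = 8.2837 eV

Then, the maximum kinetic energy:
KE_max = E_photon - φ = 8.2837 eV - 3.7 eV = 4.5837 eV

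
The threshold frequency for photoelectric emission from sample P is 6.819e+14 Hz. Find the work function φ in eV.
2.82 eV

At the threshold frequency, photon energy equals work function:
φ = hf₀

Calculating:
φ = (6.626×10⁻³⁴ J·s)(6.819e+14 Hz)
φ = 2.82 eV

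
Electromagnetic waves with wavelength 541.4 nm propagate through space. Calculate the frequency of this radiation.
5.5374e+14 Hz

Using the wave equation: c = fλ

Solving for frequency:
f = c/λ = (3×10⁸ m/s) / (541.4×10⁻⁹ m)
f = 5.5374e+14 Hz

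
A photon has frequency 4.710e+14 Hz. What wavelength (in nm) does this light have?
636.50 nm

Using the wave equation: c = fλ

Solving for wavelength:
λ = c/f = (3×10⁸ m/s) / (4.710e+14 Hz)
λ = 636.50 nm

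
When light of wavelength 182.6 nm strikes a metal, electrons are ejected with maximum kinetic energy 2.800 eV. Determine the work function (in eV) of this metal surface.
3.99 eV

From Einstein's photoelectric equation: KE_max = hf - φ = hc/λ - φ

Rearranging for φ:
φ = hc/λ - KE_max

Calculate photon energy:
E_photon = hc/λ = 6.7899 eV

Therefore:
φ = 6.7899 - 2.800 = 3.99 eV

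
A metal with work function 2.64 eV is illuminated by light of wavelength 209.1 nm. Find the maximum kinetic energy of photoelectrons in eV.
3.2894 eV

Using Einstein's photoelectric equation: KE_max = hf - φ = hc/λ - φ

First, calculate the photon energy:
E_photon = hc/λ = (6.626×10⁻³⁴ J·s)(3×10⁸ m/s) / (209.1×10⁻⁹ m)
E_photon = 5.9294 eV

Then, the maximum kinetic energy:
KE_max = E_photon - φ = 5.9294 eV - 2.64 eV = 3.2894 eV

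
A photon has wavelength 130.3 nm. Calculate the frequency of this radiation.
2.3008e+15 Hz

Using the wave equation: c = fλ

Solving for frequency:
f = c/λ = (3×10⁸ m/s) / (130.3×10⁻⁹ m)
f = 2.3008e+15 Hz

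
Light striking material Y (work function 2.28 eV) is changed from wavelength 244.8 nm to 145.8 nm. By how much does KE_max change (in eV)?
3.4390 eV

Using Einstein's equation: KE_max = hc/λ - φ

For λ₁ = 244.8 nm:
KE₁ = hc/λ₁ - φ = 5.0647 - 2.28 = 2.7847 eV

For λ₂ = 145.8 nm:
KE₂ = hc/λ₂ - φ = 8.5037 - 2.28 = 6.2237 eV

Change in KE:
ΔKE = KE₂ - KE₁ = 6.2237 - 2.7847 = 3.4390 eV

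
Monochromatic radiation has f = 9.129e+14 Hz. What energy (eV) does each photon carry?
3.7755 eV

Using E = hf:

E = hf = (6.626×10⁻³⁴ J·s)(9.129e+14 Hz)
E = 3.7755 eV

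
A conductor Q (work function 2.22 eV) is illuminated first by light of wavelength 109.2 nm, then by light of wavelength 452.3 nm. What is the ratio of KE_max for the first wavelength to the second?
17.5249

Using Einstein's equation: KE_max = hc/λ - φ

For λ₁ = 109.2 nm:
E₁ = hc/λ₁ = 11.3539 eV
KE₁ = E₁ - φ = 11.3539 - 2.22 = 9.1339 eV

For λ₂ = 452.3 nm:
E₂ = hc/λ₂ = 2.7412 eV
KE₂ = E₂ - φ = 2.7412 - 2.22 = 0.5212 eV

Ratio: KE₁/KE₂ = 9.1339/0.5212 = 17.5249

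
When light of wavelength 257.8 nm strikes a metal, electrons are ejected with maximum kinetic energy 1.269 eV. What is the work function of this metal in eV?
3.54 eV

From Einstein's photoelectric equation: KE_max = hf - φ = hc/λ - φ

Rearranging for φ:
φ = hc/λ - KE_max

Calculate photon energy:
E_photon = hc/λ = 4.8093 eV

Therefore:
φ = 4.8093 - 1.269 = 3.54 eV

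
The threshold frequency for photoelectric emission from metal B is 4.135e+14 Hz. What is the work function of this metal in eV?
1.71 eV

At the threshold frequency, photon energy equals work function:
φ = hf₀

Calculating:
φ = (6.626×10⁻³⁴ J·s)(4.135e+14 Hz)
φ = 1.71 eV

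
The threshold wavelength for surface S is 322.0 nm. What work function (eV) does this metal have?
3.85 eV

At the threshold wavelength, photon energy equals work function:
φ = hc/λ₀

Calculating:
φ = (6.626×10⁻³⁴ J·s)(3×10⁸ m/s) / (322.0×10⁻⁹ m)
φ = 3.85 eV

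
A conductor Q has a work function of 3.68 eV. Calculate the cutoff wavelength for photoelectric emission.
336.91 nm

The threshold wavelength is when the photon energy equals the work function:
hc/λ₀ = φ

Solving for λ₀:
λ₀ = hc/φ = (6.626×10⁻³⁴ J·s)(3×10⁸ m/s) / (3.68 eV × 1.602×10⁻¹⁹ J/eV)
λ₀ = 336.91 nm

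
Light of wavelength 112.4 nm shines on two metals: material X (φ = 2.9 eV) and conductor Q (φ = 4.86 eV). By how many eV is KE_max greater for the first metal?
1.9600 eV

Using KE_max = hc/λ - φ for each metal:

Photon energy: E = hc/λ = 11.0306 eV

For material X (φ₁ = 2.9 eV):
KE₁ = E - φ₁ = 11.0306 - 2.9 = 8.1306 eV

For conductor Q (φ₂ = 4.86 eV):
KE₂ = E - φ₂ = 11.0306 - 4.86 = 6.1706 eV

Difference:
ΔKE = KE₁ - KE₂ = 8.1306 - 6.1706 = 1.9600 eV

Note: The difference equals the difference in work functions: 4.86 - 2.9 = 1.96 eV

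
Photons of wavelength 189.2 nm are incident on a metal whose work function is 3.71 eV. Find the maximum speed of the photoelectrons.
1.0000e+06 m/s

First, find the maximum kinetic energy:
E_photon = hc/λ = 6.5531 eV
KE_max = E_photon - φ = 6.5531 - 3.71 = 2.8431 eV

Convert to Joules: KE_max = 2.8431 × 1.602×10⁻¹⁹ J = 4.5551e-19 J

Then use KE = ½mv² to find velocity:
v = √(2·KE/m) = √(2 × 4.5551e-19 J / 9.109e-31 kg)
v = 1.0000e+06 m/s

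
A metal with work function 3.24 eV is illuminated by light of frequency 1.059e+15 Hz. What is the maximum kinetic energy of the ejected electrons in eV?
1.1397 eV

Using Einstein's photoelectric equation: KE_max = hf - φ

First, calculate the photon energy:
E_photon = hf = (6.626×10⁻³⁴ J·s)(1.059e+15 Hz)
E_photon = 4.3797 eV

Then, the maximum kinetic energy:
KE_max = E_photon - φ = 4.3797 eV - 3.24 eV = 1.1397 eV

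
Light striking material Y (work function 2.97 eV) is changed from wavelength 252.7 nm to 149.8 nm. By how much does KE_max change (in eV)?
3.3703 eV

Using Einstein's equation: KE_max = hc/λ - φ

For λ₁ = 252.7 nm:
KE₁ = hc/λ₁ - φ = 4.9064 - 2.97 = 1.9364 eV

For λ₂ = 149.8 nm:
KE₂ = hc/λ₂ - φ = 8.2766 - 2.97 = 5.3066 eV

Change in KE:
ΔKE = KE₂ - KE₁ = 5.3066 - 1.9364 = 3.3703 eV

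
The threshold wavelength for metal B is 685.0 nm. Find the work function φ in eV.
1.81 eV

At the threshold wavelength, photon energy equals work function:
φ = hc/λ₀

Calculating:
φ = (6.626×10⁻³⁴ J·s)(3×10⁸ m/s) / (685.0×10⁻⁹ m)
φ = 1.81 eV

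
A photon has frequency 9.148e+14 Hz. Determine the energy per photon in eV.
3.7833 eV

Using E = hf:

E = hf = (6.626×10⁻³⁴ J·s)(9.148e+14 Hz)
E = 3.7833 eV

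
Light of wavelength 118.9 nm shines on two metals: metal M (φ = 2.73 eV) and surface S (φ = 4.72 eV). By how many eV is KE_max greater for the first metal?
1.9900 eV

Using KE_max = hc/λ - φ for each metal:

Photon energy: E = hc/λ = 10.4276 eV

For metal M (φ₁ = 2.73 eV):
KE₁ = E - φ₁ = 10.4276 - 2.73 = 7.6976 eV

For surface S (φ₂ = 4.72 eV):
KE₂ = E - φ₂ = 10.4276 - 4.72 = 5.7076 eV

Difference:
ΔKE = KE₁ - KE₂ = 7.6976 - 5.7076 = 1.9900 eV

Note: The difference equals the difference in work functions: 4.72 - 2.73 = 1.99 eV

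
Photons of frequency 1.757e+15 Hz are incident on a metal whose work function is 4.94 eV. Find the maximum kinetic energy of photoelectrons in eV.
2.3264 eV

Using Einstein's photoelectric equation: KE_max = hf - φ

First, calculate the photon energy:
E_photon = hf = (6.626×10⁻³⁴ J·s)(1.757e+15 Hz)
E_photon = 7.2664 eV

Then, the maximum kinetic energy:
KE_max = E_photon - φ = 7.2664 eV - 4.94 eV = 2.3264 eV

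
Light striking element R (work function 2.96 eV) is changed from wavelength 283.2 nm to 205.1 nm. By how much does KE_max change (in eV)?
1.6671 eV

Using Einstein's equation: KE_max = hc/λ - φ

For λ₁ = 283.2 nm:
KE₁ = hc/λ₁ - φ = 4.3780 - 2.96 = 1.4180 eV

For λ₂ = 205.1 nm:
KE₂ = hc/λ₂ - φ = 6.0451 - 2.96 = 3.0851 eV

Change in KE:
ΔKE = KE₂ - KE₁ = 3.0851 - 1.4180 = 1.6671 eV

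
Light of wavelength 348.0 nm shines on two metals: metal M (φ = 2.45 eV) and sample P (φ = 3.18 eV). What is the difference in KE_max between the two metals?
0.7300 eV

Using KE_max = hc/λ - φ for each metal:

Photon energy: E = hc/λ = 3.5628 eV

For metal M (φ₁ = 2.45 eV):
KE₁ = E - φ₁ = 3.5628 - 2.45 = 1.1128 eV

For sample P (φ₂ = 3.18 eV):
KE₂ = E - φ₂ = 3.5628 - 3.18 = 0.3828 eV

Difference:
ΔKE = KE₁ - KE₂ = 1.1128 - 0.3828 = 0.7300 eV

Note: The difference equals the difference in work functions: 3.18 - 2.45 = 0.73 eV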